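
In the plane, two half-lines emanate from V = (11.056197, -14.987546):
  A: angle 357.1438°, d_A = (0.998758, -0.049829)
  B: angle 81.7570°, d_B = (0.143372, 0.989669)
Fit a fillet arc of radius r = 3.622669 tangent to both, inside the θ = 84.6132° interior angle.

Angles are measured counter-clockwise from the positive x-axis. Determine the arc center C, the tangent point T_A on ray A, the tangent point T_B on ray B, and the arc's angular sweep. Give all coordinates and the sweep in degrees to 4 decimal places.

bisector direction at 39.4504° = (0.772175,0.635410)
center distance |VC| = r/sin(θ/2) = 3.622669/sin(42.3066°) = 5.382085
C = V + |VC|·bis = (15.2121,-11.5677)
T_A = V + ((C−V)·d_A)·d_A = V + 3.9803·d_A = (15.0316,-15.1859)
T_B = V + ((C−V)·d_B)·d_B = V + 3.9803·d_B = (11.6269,-11.0483)
sweep = 180° − θ = 95.3868°

center=(15.2121,-11.5677) T_A=(15.0316,-15.1859) T_B=(11.6269,-11.0483) sweep=95.3868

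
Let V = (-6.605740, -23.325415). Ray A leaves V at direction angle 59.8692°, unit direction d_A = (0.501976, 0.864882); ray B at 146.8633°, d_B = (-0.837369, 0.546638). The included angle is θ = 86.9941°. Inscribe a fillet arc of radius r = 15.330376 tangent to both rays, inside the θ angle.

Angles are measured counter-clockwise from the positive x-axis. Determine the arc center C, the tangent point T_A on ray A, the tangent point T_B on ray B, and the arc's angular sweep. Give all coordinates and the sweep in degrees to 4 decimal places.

center=(-11.7545,-1.6565) T_A=(1.5044,-9.3519) T_B=(-20.1347,-14.4936) sweep=93.0059

bisector direction at 103.3662° = (-0.231175,0.972912)
center distance |VC| = r/sin(θ/2) = 15.330376/sin(43.4971°) = 22.272254
C = V + |VC|·bis = (-11.7545,-1.6565)
T_A = V + ((C−V)·d_A)·d_A = V + 16.1565·d_A = (1.5044,-9.3519)
T_B = V + ((C−V)·d_B)·d_B = V + 16.1565·d_B = (-20.1347,-14.4936)
sweep = 180° − θ = 93.0059°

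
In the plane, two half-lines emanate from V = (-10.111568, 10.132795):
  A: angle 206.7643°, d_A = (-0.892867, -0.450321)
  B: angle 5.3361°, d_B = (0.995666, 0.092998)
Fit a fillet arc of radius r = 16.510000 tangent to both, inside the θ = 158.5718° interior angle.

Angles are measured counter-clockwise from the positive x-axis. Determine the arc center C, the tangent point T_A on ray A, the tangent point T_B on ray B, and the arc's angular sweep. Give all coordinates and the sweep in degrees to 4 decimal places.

center=(-5.4659,-6.0151) T_A=(-12.9007,8.7261) T_B=(-7.0013,10.4233) sweep=21.4282

bisector direction at 286.0502° = (0.276479,-0.961020)
center distance |VC| = r/sin(θ/2) = 16.510000/sin(79.2859°) = 16.802924
C = V + |VC|·bis = (-5.4659,-6.0151)
T_A = V + ((C−V)·d_A)·d_A = V + 3.1238·d_A = (-12.9007,8.7261)
T_B = V + ((C−V)·d_B)·d_B = V + 3.1238·d_B = (-7.0013,10.4233)
sweep = 180° − θ = 21.4282°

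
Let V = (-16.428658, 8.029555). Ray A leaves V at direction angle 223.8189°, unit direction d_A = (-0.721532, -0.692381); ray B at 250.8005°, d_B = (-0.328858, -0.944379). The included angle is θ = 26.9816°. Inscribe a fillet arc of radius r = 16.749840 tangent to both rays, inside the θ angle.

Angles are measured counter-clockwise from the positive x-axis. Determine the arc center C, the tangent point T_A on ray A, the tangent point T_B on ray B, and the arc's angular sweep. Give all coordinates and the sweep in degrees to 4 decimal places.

center=(-55.2069,-52.3963) T_A=(-66.8042,-40.3108) T_B=(-39.3887,-57.9046) sweep=153.0184

bisector direction at 237.3097° = (-0.540098,-0.841602)
center distance |VC| = r/sin(θ/2) = 16.749840/sin(13.4908°) = 71.798600
C = V + |VC|·bis = (-55.2069,-52.3963)
T_A = V + ((C−V)·d_A)·d_A = V + 69.8175·d_A = (-66.8042,-40.3108)
T_B = V + ((C−V)·d_B)·d_B = V + 69.8175·d_B = (-39.3887,-57.9046)
sweep = 180° − θ = 153.0184°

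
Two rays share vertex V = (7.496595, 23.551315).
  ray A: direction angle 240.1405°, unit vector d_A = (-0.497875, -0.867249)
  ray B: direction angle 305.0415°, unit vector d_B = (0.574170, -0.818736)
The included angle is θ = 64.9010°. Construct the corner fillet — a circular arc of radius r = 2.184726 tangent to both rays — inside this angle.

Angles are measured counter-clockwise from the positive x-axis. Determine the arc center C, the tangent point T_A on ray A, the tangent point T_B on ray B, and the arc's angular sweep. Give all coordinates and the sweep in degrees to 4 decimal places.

center=(7.6807,19.4838) T_A=(5.7860,20.5716) T_B=(9.4694,20.7382) sweep=115.0990

bisector direction at 272.5910° = (0.045206,-0.998978)
center distance |VC| = r/sin(θ/2) = 2.184726/sin(32.4505°) = 4.071646
C = V + |VC|·bis = (7.6807,19.4838)
T_A = V + ((C−V)·d_A)·d_A = V + 3.4359·d_A = (5.7860,20.5716)
T_B = V + ((C−V)·d_B)·d_B = V + 3.4359·d_B = (9.4694,20.7382)
sweep = 180° − θ = 115.0990°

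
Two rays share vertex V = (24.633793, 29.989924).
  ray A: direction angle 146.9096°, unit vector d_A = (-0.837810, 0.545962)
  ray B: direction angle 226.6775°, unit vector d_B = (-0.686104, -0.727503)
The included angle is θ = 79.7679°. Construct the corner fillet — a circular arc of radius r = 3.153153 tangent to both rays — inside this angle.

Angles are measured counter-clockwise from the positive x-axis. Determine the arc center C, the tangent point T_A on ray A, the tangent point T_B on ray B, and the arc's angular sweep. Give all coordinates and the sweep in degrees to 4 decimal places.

bisector direction at 186.7936° = (-0.992979,-0.118292)
center distance |VC| = r/sin(θ/2) = 3.153153/sin(39.8839°) = 4.917315
C = V + |VC|·bis = (19.7510,29.4082)
T_A = V + ((C−V)·d_A)·d_A = V + 3.7733·d_A = (21.4725,32.0500)
T_B = V + ((C−V)·d_B)·d_B = V + 3.7733·d_B = (22.0449,27.2449)
sweep = 180° − θ = 100.2321°

center=(19.7510,29.4082) T_A=(21.4725,32.0500) T_B=(22.0449,27.2449) sweep=100.2321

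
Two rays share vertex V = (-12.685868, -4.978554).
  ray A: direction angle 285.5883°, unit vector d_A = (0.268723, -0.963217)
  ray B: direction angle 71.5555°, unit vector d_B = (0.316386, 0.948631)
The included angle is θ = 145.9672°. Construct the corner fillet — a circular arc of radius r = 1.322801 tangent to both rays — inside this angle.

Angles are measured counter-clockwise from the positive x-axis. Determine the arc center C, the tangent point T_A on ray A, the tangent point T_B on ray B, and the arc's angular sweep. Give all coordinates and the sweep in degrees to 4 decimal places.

center=(-11.3029,-5.0130) T_A=(-12.5771,-5.3685) T_B=(-12.5578,-4.5945) sweep=34.0328

bisector direction at 358.5719° = (0.999689,-0.024922)
center distance |VC| = r/sin(θ/2) = 1.322801/sin(72.9836°) = 1.383363
C = V + |VC|·bis = (-11.3029,-5.0130)
T_A = V + ((C−V)·d_A)·d_A = V + 0.4048·d_A = (-12.5771,-5.3685)
T_B = V + ((C−V)·d_B)·d_B = V + 0.4048·d_B = (-12.5578,-4.5945)
sweep = 180° − θ = 34.0328°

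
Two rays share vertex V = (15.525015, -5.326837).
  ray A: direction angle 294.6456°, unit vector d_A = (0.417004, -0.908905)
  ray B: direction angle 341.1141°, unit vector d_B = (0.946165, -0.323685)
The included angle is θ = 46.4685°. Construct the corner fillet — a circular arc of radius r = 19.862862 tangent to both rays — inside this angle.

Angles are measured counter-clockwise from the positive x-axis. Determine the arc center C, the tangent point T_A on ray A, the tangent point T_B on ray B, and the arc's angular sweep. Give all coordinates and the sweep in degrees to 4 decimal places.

bisector direction at 317.8798° = (0.741740,-0.670688)
center distance |VC| = r/sin(θ/2) = 19.862862/sin(23.2342°) = 50.350574
C = V + |VC|·bis = (52.8721,-39.0963)
T_A = V + ((C−V)·d_A)·d_A = V + 46.2671·d_A = (34.8186,-47.3792)
T_B = V + ((C−V)·d_B)·d_B = V + 46.2671·d_B = (59.3014,-20.3028)
sweep = 180° − θ = 133.5315°

center=(52.8721,-39.0963) T_A=(34.8186,-47.3792) T_B=(59.3014,-20.3028) sweep=133.5315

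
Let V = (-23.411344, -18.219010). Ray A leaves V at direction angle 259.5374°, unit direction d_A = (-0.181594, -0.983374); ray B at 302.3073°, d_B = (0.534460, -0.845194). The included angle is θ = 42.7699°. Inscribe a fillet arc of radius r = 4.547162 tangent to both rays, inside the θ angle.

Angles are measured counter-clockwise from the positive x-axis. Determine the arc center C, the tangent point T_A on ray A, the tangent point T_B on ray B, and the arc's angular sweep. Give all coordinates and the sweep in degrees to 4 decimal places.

bisector direction at 280.9223° = (0.189478,-0.981885)
center distance |VC| = r/sin(θ/2) = 4.547162/sin(21.3849°) = 12.470544
C = V + |VC|·bis = (-21.0484,-30.4636)
T_A = V + ((C−V)·d_A)·d_A = V + 11.6120·d_A = (-25.5200,-29.6379)
T_B = V + ((C−V)·d_B)·d_B = V + 11.6120·d_B = (-17.2052,-28.0334)
sweep = 180° − θ = 137.2301°

center=(-21.0484,-30.4636) T_A=(-25.5200,-29.6379) T_B=(-17.2052,-28.0334) sweep=137.2301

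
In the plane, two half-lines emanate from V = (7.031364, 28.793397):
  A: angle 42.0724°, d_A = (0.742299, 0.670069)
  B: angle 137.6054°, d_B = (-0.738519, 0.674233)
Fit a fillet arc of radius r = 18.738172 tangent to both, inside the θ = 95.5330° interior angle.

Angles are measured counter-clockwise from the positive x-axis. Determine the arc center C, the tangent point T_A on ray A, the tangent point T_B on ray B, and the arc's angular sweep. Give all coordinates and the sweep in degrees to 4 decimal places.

bisector direction at 89.8389° = (0.002812,0.999996)
center distance |VC| = r/sin(θ/2) = 18.738172/sin(47.7665°) = 25.307773
C = V + |VC|·bis = (7.1025,54.1011)
T_A = V + ((C−V)·d_A)·d_A = V + 17.0107·d_A = (19.6584,40.1917)
T_B = V + ((C−V)·d_B)·d_B = V + 17.0107·d_B = (-5.5314,40.2626)
sweep = 180° − θ = 84.4670°

center=(7.1025,54.1011) T_A=(19.6584,40.1917) T_B=(-5.5314,40.2626) sweep=84.4670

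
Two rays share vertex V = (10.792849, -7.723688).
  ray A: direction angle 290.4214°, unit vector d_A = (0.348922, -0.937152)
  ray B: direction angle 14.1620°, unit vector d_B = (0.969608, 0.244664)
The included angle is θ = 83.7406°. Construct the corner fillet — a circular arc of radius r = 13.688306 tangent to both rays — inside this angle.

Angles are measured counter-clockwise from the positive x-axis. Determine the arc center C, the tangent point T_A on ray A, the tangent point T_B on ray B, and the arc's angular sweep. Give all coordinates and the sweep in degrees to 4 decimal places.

bisector direction at 332.2917° = (0.885326,-0.464970)
center distance |VC| = r/sin(θ/2) = 13.688306/sin(41.8703°) = 20.508465
C = V + |VC|·bis = (28.9495,-17.2595)
T_A = V + ((C−V)·d_A)·d_A = V + 15.2718·d_A = (16.1215,-22.0357)
T_B = V + ((C−V)·d_B)·d_B = V + 15.2718·d_B = (25.6005,-3.9872)
sweep = 180° − θ = 96.2594°

center=(28.9495,-17.2595) T_A=(16.1215,-22.0357) T_B=(25.6005,-3.9872) sweep=96.2594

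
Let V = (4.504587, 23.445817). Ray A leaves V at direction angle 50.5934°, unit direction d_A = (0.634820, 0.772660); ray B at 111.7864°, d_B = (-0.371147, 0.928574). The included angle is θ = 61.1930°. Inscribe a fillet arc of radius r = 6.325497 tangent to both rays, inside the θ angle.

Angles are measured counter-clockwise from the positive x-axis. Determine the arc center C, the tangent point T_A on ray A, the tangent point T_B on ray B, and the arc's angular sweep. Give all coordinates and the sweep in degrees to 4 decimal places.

bisector direction at 81.1899° = (0.153160,0.988201)
center distance |VC| = r/sin(θ/2) = 6.325497/sin(30.5965°) = 12.427575
C = V + |VC|·bis = (6.4080,35.7268)
T_A = V + ((C−V)·d_A)·d_A = V + 10.6973·d_A = (11.2955,31.7112)
T_B = V + ((C−V)·d_B)·d_B = V + 10.6973·d_B = (0.5343,33.3791)
sweep = 180° − θ = 118.8070°

center=(6.4080,35.7268) T_A=(11.2955,31.7112) T_B=(0.5343,33.3791) sweep=118.8070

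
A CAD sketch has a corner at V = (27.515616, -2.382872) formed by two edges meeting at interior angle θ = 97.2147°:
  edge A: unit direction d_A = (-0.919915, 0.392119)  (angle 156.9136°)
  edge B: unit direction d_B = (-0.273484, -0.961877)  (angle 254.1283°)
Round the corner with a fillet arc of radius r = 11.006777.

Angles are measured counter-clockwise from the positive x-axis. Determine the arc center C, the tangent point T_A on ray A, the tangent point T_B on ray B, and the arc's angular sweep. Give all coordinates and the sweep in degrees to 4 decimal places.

center=(14.2753,-8.7041) T_A=(18.5913,1.4212) T_B=(24.8625,-11.7143) sweep=82.7853

bisector direction at 205.5209° = (-0.902428,-0.430841)
center distance |VC| = r/sin(θ/2) = 11.006777/sin(48.6073°) = 14.671870
C = V + |VC|·bis = (14.2753,-8.7041)
T_A = V + ((C−V)·d_A)·d_A = V + 9.7013·d_A = (18.5913,1.4212)
T_B = V + ((C−V)·d_B)·d_B = V + 9.7013·d_B = (24.8625,-11.7143)
sweep = 180° − θ = 82.7853°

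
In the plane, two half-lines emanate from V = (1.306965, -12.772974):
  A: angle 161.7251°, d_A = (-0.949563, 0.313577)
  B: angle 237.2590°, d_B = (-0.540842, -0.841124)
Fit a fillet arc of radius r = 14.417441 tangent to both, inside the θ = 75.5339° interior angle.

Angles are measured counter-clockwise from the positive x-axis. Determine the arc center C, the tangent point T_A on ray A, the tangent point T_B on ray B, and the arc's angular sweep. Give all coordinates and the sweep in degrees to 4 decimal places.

bisector direction at 199.4921° = (-0.942688,-0.333676)
center distance |VC| = r/sin(θ/2) = 14.417441/sin(37.7670°) = 23.540556
C = V + |VC|·bis = (-20.8844,-20.6279)
T_A = V + ((C−V)·d_A)·d_A = V + 18.6090·d_A = (-16.3635,-6.9376)
T_B = V + ((C−V)·d_B)·d_B = V + 18.6090·d_B = (-8.7576,-28.4255)
sweep = 180° − θ = 104.4661°

center=(-20.8844,-20.6279) T_A=(-16.3635,-6.9376) T_B=(-8.7576,-28.4255) sweep=104.4661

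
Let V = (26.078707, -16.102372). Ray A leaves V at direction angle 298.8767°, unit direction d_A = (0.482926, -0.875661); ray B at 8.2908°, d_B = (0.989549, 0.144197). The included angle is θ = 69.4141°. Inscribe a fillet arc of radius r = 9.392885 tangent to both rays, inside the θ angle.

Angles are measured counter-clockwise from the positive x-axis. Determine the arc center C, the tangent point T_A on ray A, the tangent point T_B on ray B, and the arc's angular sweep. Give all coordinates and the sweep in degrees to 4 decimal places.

center=(40.8529,-23.4416) T_A=(32.6279,-27.9776) T_B=(39.4985,-14.1468) sweep=110.5859

bisector direction at 333.5838° = (0.895586,-0.444889)
center distance |VC| = r/sin(θ/2) = 9.392885/sin(34.7071°) = 16.496670
C = V + |VC|·bis = (40.8529,-23.4416)
T_A = V + ((C−V)·d_A)·d_A = V + 13.5615·d_A = (32.6279,-27.9776)
T_B = V + ((C−V)·d_B)·d_B = V + 13.5615·d_B = (39.4985,-14.1468)
sweep = 180° − θ = 110.5859°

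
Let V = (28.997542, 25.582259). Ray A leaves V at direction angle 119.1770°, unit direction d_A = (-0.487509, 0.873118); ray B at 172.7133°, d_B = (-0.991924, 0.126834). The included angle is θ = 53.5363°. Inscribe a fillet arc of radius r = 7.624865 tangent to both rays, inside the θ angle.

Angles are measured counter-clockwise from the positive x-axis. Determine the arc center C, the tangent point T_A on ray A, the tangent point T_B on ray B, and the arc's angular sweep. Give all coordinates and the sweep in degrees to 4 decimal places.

bisector direction at 145.9452° = (-0.828502,0.559986)
center distance |VC| = r/sin(θ/2) = 7.624865/sin(26.7681°) = 16.929799
C = V + |VC|·bis = (14.9712,35.0627)
T_A = V + ((C−V)·d_A)·d_A = V + 15.1155·d_A = (21.6286,38.7799)
T_B = V + ((C−V)·d_B)·d_B = V + 15.1155·d_B = (14.0041,27.4994)
sweep = 180° − θ = 126.4637°

center=(14.9712,35.0627) T_A=(21.6286,38.7799) T_B=(14.0041,27.4994) sweep=126.4637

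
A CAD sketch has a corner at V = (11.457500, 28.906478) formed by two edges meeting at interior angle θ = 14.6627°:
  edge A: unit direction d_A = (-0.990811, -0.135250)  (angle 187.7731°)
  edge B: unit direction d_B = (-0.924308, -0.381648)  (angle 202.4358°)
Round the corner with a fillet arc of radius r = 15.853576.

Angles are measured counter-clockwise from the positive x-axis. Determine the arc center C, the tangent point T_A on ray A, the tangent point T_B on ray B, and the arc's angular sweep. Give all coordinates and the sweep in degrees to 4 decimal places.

center=(-108.4876,-3.4672) T_A=(-110.6318,12.2407) T_B=(-102.4371,-18.1208) sweep=165.3373

bisector direction at 195.1044° = (-0.965452,-0.260579)
center distance |VC| = r/sin(θ/2) = 15.853576/sin(7.3313°) = 124.237204
C = V + |VC|·bis = (-108.4876,-3.4672)
T_A = V + ((C−V)·d_A)·d_A = V + 123.2215·d_A = (-110.6318,12.2407)
T_B = V + ((C−V)·d_B)·d_B = V + 123.2215·d_B = (-102.4371,-18.1208)
sweep = 180° − θ = 165.3373°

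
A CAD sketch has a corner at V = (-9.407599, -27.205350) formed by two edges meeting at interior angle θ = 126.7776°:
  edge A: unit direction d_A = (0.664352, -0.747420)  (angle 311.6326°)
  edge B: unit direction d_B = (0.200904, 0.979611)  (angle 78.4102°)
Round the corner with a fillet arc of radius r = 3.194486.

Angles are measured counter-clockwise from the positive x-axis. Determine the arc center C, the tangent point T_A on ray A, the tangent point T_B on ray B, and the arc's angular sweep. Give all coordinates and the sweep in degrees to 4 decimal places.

bisector direction at 15.0214° = (0.965829,0.259180)
center distance |VC| = r/sin(θ/2) = 3.194486/sin(63.3888°) = 3.572984
C = V + |VC|·bis = (-5.9567,-26.2793)
T_A = V + ((C−V)·d_A)·d_A = V + 1.6005·d_A = (-8.3443,-28.4016)
T_B = V + ((C−V)·d_B)·d_B = V + 1.6005·d_B = (-9.0861,-25.6375)
sweep = 180° − θ = 53.2224°

center=(-5.9567,-26.2793) T_A=(-8.3443,-28.4016) T_B=(-9.0861,-25.6375) sweep=53.2224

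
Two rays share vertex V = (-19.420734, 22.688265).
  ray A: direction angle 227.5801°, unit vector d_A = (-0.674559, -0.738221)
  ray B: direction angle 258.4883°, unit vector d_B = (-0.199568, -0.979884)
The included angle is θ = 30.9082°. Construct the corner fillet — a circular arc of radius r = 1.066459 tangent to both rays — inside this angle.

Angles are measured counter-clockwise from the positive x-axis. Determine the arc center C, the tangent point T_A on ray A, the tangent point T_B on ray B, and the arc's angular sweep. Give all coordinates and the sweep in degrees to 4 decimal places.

bisector direction at 243.0342° = (-0.453459,-0.891277)
center distance |VC| = r/sin(θ/2) = 1.066459/sin(15.4541°) = 4.002228
C = V + |VC|·bis = (-21.2356,19.1212)
T_A = V + ((C−V)·d_A)·d_A = V + 3.8575·d_A = (-22.0229,19.8406)
T_B = V + ((C−V)·d_B)·d_B = V + 3.8575·d_B = (-20.1906,18.9083)
sweep = 180° − θ = 149.0918°

center=(-21.2356,19.1212) T_A=(-22.0229,19.8406) T_B=(-20.1906,18.9083) sweep=149.0918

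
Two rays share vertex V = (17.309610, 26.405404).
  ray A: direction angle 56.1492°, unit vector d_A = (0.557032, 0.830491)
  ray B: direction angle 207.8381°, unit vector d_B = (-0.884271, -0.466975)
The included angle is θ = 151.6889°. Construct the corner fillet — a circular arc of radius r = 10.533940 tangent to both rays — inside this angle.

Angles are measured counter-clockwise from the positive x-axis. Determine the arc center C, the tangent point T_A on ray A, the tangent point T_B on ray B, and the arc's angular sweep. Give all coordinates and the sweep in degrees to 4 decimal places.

bisector direction at 131.9937° = (-0.669048,0.743219)
center distance |VC| = r/sin(θ/2) = 10.533940/sin(75.8444°) = 10.863816
C = V + |VC|·bis = (10.0412,34.4796)
T_A = V + ((C−V)·d_A)·d_A = V + 2.6568·d_A = (18.7895,28.6119)
T_B = V + ((C−V)·d_B)·d_B = V + 2.6568·d_B = (14.9603,25.1647)
sweep = 180° − θ = 28.3111°

center=(10.0412,34.4796) T_A=(18.7895,28.6119) T_B=(14.9603,25.1647) sweep=28.3111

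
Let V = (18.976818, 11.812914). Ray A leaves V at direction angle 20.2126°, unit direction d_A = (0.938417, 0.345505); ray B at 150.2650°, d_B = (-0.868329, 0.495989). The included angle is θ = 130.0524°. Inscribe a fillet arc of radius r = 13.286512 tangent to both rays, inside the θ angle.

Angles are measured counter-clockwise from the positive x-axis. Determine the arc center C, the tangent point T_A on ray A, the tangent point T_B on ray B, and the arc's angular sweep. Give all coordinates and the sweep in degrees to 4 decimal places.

center=(20.1934,26.4193) T_A=(24.7839,13.9510) T_B=(13.6034,14.8822) sweep=49.9476

bisector direction at 85.2388° = (0.083003,0.996549)
center distance |VC| = r/sin(θ/2) = 13.286512/sin(65.0262°) = 14.656920
C = V + |VC|·bis = (20.1934,26.4193)
T_A = V + ((C−V)·d_A)·d_A = V + 6.1882·d_A = (24.7839,13.9510)
T_B = V + ((C−V)·d_B)·d_B = V + 6.1882·d_B = (13.6034,14.8822)
sweep = 180° − θ = 49.9476°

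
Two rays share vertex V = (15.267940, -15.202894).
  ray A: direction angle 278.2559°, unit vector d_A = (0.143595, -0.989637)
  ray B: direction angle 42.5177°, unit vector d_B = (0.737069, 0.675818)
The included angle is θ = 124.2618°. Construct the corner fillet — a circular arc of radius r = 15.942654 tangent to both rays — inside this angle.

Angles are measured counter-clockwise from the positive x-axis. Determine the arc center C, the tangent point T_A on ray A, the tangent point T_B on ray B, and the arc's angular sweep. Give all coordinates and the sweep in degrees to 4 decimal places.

center=(32.2559,-21.2564) T_A=(16.4785,-23.5457) T_B=(21.4816,-9.5056) sweep=55.7382

bisector direction at 340.3868° = (0.941980,-0.335669)
center distance |VC| = r/sin(θ/2) = 15.942654/sin(62.1309°) = 18.034312
C = V + |VC|·bis = (32.2559,-21.2564)
T_A = V + ((C−V)·d_A)·d_A = V + 8.4302·d_A = (16.4785,-23.5457)
T_B = V + ((C−V)·d_B)·d_B = V + 8.4302·d_B = (21.4816,-9.5056)
sweep = 180° − θ = 55.7382°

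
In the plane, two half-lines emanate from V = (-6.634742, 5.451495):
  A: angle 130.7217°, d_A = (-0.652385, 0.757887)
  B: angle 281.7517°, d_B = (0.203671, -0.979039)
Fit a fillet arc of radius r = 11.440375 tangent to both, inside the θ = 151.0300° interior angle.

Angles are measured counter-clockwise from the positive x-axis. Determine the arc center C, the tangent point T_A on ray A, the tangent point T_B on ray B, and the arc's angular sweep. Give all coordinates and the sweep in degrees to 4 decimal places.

center=(-17.2334,0.2279) T_A=(-8.5629,7.6914) T_B=(-6.0328,2.5580) sweep=28.9700

bisector direction at 206.2367° = (-0.896975,-0.442080)
center distance |VC| = r/sin(θ/2) = 11.440375/sin(75.5150°) = 11.815967
C = V + |VC|·bis = (-17.2334,0.2279)
T_A = V + ((C−V)·d_A)·d_A = V + 2.9555·d_A = (-8.5629,7.6914)
T_B = V + ((C−V)·d_B)·d_B = V + 2.9555·d_B = (-6.0328,2.5580)
sweep = 180° − θ = 28.9700°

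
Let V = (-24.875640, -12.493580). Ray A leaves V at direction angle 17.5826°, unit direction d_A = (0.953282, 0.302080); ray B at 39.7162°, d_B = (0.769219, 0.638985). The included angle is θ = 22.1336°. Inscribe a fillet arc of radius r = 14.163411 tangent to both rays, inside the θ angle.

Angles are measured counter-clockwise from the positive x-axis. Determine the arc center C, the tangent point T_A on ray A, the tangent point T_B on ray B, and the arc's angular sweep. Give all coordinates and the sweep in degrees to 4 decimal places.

bisector direction at 28.6494° = (0.877570,0.479449)
center distance |VC| = r/sin(θ/2) = 14.163411/sin(11.0668°) = 73.785703
C = V + |VC|·bis = (39.8765,22.8829)
T_A = V + ((C−V)·d_A)·d_A = V + 72.4136·d_A = (44.1550,9.3811)
T_B = V + ((C−V)·d_B)·d_B = V + 72.4136·d_B = (30.8263,33.7776)
sweep = 180° − θ = 157.8664°

center=(39.8765,22.8829) T_A=(44.1550,9.3811) T_B=(30.8263,33.7776) sweep=157.8664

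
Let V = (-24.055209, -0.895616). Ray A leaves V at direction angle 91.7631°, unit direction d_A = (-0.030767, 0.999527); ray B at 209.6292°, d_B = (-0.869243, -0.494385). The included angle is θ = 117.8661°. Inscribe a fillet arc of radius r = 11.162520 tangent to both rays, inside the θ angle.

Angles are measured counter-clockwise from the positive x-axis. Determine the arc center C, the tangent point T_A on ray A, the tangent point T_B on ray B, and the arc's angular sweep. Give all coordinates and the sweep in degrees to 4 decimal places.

center=(-35.4193,5.4826) T_A=(-24.2621,5.8261) T_B=(-29.9008,-4.2203) sweep=62.1339

bisector direction at 150.6961° = (-0.872036,0.489441)
center distance |VC| = r/sin(θ/2) = 11.162520/sin(58.9331°) = 13.031727
C = V + |VC|·bis = (-35.4193,5.4826)
T_A = V + ((C−V)·d_A)·d_A = V + 6.7249·d_A = (-24.2621,5.8261)
T_B = V + ((C−V)·d_B)·d_B = V + 6.7249·d_B = (-29.9008,-4.2203)
sweep = 180° − θ = 62.1339°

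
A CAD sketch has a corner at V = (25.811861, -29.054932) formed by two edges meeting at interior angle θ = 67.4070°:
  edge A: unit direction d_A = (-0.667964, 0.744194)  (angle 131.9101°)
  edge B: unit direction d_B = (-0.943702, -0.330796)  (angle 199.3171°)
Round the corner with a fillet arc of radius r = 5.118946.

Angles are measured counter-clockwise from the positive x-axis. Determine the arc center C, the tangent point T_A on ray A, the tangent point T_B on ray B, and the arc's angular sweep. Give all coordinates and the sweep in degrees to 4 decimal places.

center=(16.8761,-26.7629) T_A=(20.6856,-23.3436) T_B=(18.5694,-31.5936) sweep=112.5930

bisector direction at 165.6136° = (-0.968642,0.248460)
center distance |VC| = r/sin(θ/2) = 5.118946/sin(33.7035°) = 9.225067
C = V + |VC|·bis = (16.8761,-26.7629)
T_A = V + ((C−V)·d_A)·d_A = V + 7.6745·d_A = (20.6856,-23.3436)
T_B = V + ((C−V)·d_B)·d_B = V + 7.6745·d_B = (18.5694,-31.5936)
sweep = 180° − θ = 112.5930°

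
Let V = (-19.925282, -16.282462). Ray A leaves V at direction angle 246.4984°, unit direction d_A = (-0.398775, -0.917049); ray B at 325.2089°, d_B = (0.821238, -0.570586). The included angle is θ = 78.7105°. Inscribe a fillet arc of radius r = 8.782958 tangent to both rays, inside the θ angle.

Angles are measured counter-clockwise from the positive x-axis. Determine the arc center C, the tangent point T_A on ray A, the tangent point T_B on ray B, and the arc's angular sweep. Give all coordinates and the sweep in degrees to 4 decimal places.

bisector direction at 285.8537° = (0.273181,-0.961963)
center distance |VC| = r/sin(θ/2) = 8.782958/sin(39.3552°) = 13.850476
C = V + |VC|·bis = (-16.1416,-29.6061)
T_A = V + ((C−V)·d_A)·d_A = V + 10.7096·d_A = (-24.1960,-26.1037)
T_B = V + ((C−V)·d_B)·d_B = V + 10.7096·d_B = (-11.1302,-22.3932)
sweep = 180° − θ = 101.2895°

center=(-16.1416,-29.6061) T_A=(-24.1960,-26.1037) T_B=(-11.1302,-22.3932) sweep=101.2895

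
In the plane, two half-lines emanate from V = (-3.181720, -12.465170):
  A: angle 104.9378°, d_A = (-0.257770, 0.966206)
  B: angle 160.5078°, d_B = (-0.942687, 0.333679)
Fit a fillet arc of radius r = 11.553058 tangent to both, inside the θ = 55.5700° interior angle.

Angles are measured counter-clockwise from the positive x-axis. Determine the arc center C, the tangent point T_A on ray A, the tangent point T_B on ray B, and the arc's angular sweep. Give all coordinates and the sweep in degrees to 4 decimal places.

bisector direction at 132.7228° = (-0.678452,0.734645)
center distance |VC| = r/sin(θ/2) = 11.553058/sin(27.7850°) = 24.783724
C = V + |VC|·bis = (-19.9963,5.7421)
T_A = V + ((C−V)·d_A)·d_A = V + 21.9262·d_A = (-8.8337,8.7201)
T_B = V + ((C−V)·d_B)·d_B = V + 21.9262·d_B = (-23.8513,-5.1489)
sweep = 180° − θ = 124.4300°

center=(-19.9963,5.7421) T_A=(-8.8337,8.7201) T_B=(-23.8513,-5.1489) sweep=124.4300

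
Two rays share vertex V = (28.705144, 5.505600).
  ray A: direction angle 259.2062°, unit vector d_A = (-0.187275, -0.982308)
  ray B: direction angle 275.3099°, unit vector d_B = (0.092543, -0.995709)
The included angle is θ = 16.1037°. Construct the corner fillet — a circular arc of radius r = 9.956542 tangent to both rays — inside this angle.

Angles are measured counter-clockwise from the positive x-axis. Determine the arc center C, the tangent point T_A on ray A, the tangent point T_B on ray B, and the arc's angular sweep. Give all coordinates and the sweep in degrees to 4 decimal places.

bisector direction at 267.2581° = (-0.047838,-0.998855)
center distance |VC| = r/sin(θ/2) = 9.956542/sin(8.0518°) = 71.083027
C = V + |VC|·bis = (25.3047,-65.4960)
T_A = V + ((C−V)·d_A)·d_A = V + 70.3823·d_A = (15.5243,-63.6314)
T_B = V + ((C−V)·d_B)·d_B = V + 70.3823·d_B = (35.2185,-64.5746)
sweep = 180° − θ = 163.8963°

center=(25.3047,-65.4960) T_A=(15.5243,-63.6314) T_B=(35.2185,-64.5746) sweep=163.8963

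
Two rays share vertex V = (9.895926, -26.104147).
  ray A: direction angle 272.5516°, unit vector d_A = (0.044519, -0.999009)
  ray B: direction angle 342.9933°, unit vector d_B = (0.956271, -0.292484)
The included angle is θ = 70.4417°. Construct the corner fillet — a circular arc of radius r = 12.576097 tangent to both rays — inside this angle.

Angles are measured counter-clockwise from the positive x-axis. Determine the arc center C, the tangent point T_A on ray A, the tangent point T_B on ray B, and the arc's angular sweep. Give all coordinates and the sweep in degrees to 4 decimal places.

center=(23.2526,-43.3406) T_A=(10.6890,-43.9005) T_B=(26.9309,-31.3144) sweep=109.5583

bisector direction at 307.7724° = (0.612527,-0.790450)
center distance |VC| = r/sin(θ/2) = 12.576097/sin(35.2208°) = 21.805880
C = V + |VC|·bis = (23.2526,-43.3406)
T_A = V + ((C−V)·d_A)·d_A = V + 17.8140·d_A = (10.6890,-43.9005)
T_B = V + ((C−V)·d_B)·d_B = V + 17.8140·d_B = (26.9309,-31.3144)
sweep = 180° − θ = 109.5583°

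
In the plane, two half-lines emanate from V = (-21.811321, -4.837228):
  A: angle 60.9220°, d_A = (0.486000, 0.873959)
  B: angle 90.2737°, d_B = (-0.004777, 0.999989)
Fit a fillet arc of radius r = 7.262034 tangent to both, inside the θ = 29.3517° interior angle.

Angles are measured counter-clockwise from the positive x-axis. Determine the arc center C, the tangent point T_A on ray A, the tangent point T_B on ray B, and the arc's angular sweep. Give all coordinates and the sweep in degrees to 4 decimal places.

bisector direction at 75.5979° = (0.248726,0.968574)
center distance |VC| = r/sin(θ/2) = 7.262034/sin(14.6759°) = 28.664013
C = V + |VC|·bis = (-14.6818,22.9260)
T_A = V + ((C−V)·d_A)·d_A = V + 27.7288·d_A = (-8.3351,19.3966)
T_B = V + ((C−V)·d_B)·d_B = V + 27.7288·d_B = (-21.9438,22.8913)
sweep = 180° − θ = 150.6483°

center=(-14.6818,22.9260) T_A=(-8.3351,19.3966) T_B=(-21.9438,22.8913) sweep=150.6483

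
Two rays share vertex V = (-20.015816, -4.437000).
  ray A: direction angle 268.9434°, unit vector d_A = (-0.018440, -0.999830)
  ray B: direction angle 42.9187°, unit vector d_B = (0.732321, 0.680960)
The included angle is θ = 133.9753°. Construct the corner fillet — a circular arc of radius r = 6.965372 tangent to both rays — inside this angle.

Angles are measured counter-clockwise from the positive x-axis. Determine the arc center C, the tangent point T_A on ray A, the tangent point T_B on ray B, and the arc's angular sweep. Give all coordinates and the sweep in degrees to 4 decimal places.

bisector direction at 335.9311° = (0.913055,-0.407836)
center distance |VC| = r/sin(θ/2) = 6.965372/sin(66.9877°) = 7.567597
C = V + |VC|·bis = (-13.1062,-7.5233)
T_A = V + ((C−V)·d_A)·d_A = V + 2.9584·d_A = (-20.0704,-7.3949)
T_B = V + ((C−V)·d_B)·d_B = V + 2.9584·d_B = (-17.8493,-2.4225)
sweep = 180° − θ = 46.0247°

center=(-13.1062,-7.5233) T_A=(-20.0704,-7.3949) T_B=(-17.8493,-2.4225) sweep=46.0247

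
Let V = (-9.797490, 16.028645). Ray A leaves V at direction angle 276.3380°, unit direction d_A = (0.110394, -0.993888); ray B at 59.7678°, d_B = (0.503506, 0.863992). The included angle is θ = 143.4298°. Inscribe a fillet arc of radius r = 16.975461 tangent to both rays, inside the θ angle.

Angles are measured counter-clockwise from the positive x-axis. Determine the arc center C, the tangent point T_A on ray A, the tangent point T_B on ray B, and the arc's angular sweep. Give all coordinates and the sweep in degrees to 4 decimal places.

center=(7.6934,12.3277) T_A=(-9.1783,10.4537) T_B=(-6.9732,20.8749) sweep=36.5702

bisector direction at 348.0529° = (0.978339,-0.207008)
center distance |VC| = r/sin(θ/2) = 16.975461/sin(71.7149°) = 17.878182
C = V + |VC|·bis = (7.6934,12.3277)
T_A = V + ((C−V)·d_A)·d_A = V + 5.6092·d_A = (-9.1783,10.4537)
T_B = V + ((C−V)·d_B)·d_B = V + 5.6092·d_B = (-6.9732,20.8749)
sweep = 180° − θ = 36.5702°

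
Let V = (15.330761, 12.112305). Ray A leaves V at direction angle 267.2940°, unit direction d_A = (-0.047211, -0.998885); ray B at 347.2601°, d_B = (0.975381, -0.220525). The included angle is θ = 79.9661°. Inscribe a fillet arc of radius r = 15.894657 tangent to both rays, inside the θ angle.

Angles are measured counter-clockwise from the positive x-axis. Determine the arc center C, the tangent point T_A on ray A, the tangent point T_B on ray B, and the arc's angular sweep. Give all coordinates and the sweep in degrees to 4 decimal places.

bisector direction at 307.2771° = (0.605670,-0.795716)
center distance |VC| = r/sin(θ/2) = 15.894657/sin(39.9830°) = 24.736419
C = V + |VC|·bis = (30.3129,-7.5709)
T_A = V + ((C−V)·d_A)·d_A = V + 18.9539·d_A = (14.4359,-6.8205)
T_B = V + ((C−V)·d_B)·d_B = V + 18.9539·d_B = (33.8180,7.9325)
sweep = 180° − θ = 100.0339°

center=(30.3129,-7.5709) T_A=(14.4359,-6.8205) T_B=(33.8180,7.9325) sweep=100.0339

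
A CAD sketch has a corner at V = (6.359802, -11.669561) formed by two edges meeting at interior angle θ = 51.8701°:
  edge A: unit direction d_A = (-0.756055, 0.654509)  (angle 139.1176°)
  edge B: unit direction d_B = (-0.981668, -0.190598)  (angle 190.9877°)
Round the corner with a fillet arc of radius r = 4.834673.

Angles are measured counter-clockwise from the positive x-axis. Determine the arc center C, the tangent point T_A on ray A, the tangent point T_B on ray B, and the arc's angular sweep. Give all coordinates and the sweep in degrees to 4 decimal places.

bisector direction at 165.0527° = (-0.966163,0.257931)
center distance |VC| = r/sin(θ/2) = 4.834673/sin(25.9351°) = 11.054421
C = V + |VC|·bis = (-4.3206,-8.8183)
T_A = V + ((C−V)·d_A)·d_A = V + 9.9411·d_A = (-1.1562,-5.1630)
T_B = V + ((C−V)·d_B)·d_B = V + 9.9411·d_B = (-3.3991,-13.5643)
sweep = 180° − θ = 128.1299°

center=(-4.3206,-8.8183) T_A=(-1.1562,-5.1630) T_B=(-3.3991,-13.5643) sweep=128.1299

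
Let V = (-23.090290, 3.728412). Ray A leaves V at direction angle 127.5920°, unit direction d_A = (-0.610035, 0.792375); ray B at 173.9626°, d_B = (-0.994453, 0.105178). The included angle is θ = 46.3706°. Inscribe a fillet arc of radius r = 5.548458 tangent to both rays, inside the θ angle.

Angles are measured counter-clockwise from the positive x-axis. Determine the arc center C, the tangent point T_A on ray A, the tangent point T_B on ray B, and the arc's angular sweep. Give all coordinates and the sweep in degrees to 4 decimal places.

center=(-35.3896,10.6086) T_A=(-30.9931,13.9934) T_B=(-35.9731,5.0910) sweep=133.6294

bisector direction at 150.7773° = (-0.872729,0.488205)
center distance |VC| = r/sin(θ/2) = 5.548458/sin(23.1853°) = 14.092894
C = V + |VC|·bis = (-35.3896,10.6086)
T_A = V + ((C−V)·d_A)·d_A = V + 12.9547·d_A = (-30.9931,13.9934)
T_B = V + ((C−V)·d_B)·d_B = V + 12.9547·d_B = (-35.9731,5.0910)
sweep = 180° − θ = 133.6294°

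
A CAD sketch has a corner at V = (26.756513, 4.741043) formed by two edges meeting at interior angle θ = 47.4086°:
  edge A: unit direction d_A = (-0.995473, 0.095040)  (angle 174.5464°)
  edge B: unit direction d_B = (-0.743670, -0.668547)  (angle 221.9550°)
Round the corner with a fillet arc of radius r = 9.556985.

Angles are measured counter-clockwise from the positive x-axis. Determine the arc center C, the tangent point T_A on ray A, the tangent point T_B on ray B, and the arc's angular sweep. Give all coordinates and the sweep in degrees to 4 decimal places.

center=(4.1798,-2.7040) T_A=(5.0881,6.8098) T_B=(10.5691,-9.8112) sweep=132.5914

bisector direction at 198.2507° = (-0.949695,-0.313175)
center distance |VC| = r/sin(θ/2) = 9.556985/sin(23.7043°) = 23.772619
C = V + |VC|·bis = (4.1798,-2.7040)
T_A = V + ((C−V)·d_A)·d_A = V + 21.7670·d_A = (5.0881,6.8098)
T_B = V + ((C−V)·d_B)·d_B = V + 21.7670·d_B = (10.5691,-9.8112)
sweep = 180° − θ = 132.5914°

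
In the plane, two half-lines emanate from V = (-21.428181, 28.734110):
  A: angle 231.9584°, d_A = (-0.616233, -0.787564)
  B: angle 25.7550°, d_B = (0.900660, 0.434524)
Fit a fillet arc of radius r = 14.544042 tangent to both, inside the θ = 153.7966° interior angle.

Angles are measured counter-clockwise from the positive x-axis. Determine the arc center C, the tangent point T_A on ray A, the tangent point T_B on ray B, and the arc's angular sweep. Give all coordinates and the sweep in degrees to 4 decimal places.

bisector direction at 308.8567° = (0.627375,-0.778717)
center distance |VC| = r/sin(θ/2) = 14.544042/sin(76.8983°) = 14.932753
C = V + |VC|·bis = (-12.0597,17.1057)
T_A = V + ((C−V)·d_A)·d_A = V + 3.3850·d_A = (-23.5141,26.0682)
T_B = V + ((C−V)·d_B)·d_B = V + 3.3850·d_B = (-18.3795,30.2050)
sweep = 180° − θ = 26.2034°

center=(-12.0597,17.1057) T_A=(-23.5141,26.0682) T_B=(-18.3795,30.2050) sweep=26.2034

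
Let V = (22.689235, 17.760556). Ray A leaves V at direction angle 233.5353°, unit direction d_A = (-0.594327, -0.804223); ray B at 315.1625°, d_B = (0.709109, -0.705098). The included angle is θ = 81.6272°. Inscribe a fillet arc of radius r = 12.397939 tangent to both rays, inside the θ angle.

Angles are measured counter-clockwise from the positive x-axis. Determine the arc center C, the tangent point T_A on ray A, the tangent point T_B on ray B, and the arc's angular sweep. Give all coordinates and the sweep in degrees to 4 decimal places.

bisector direction at 274.3489° = (0.075830,-0.997121)
center distance |VC| = r/sin(θ/2) = 12.397939/sin(40.8136°) = 18.968687
C = V + |VC|·bis = (24.1276,-1.1535)
T_A = V + ((C−V)·d_A)·d_A = V + 14.3563·d_A = (14.1569,6.2149)
T_B = V + ((C−V)·d_B)·d_B = V + 14.3563·d_B = (32.8694,7.6380)
sweep = 180° − θ = 98.3728°

center=(24.1276,-1.1535) T_A=(14.1569,6.2149) T_B=(32.8694,7.6380) sweep=98.3728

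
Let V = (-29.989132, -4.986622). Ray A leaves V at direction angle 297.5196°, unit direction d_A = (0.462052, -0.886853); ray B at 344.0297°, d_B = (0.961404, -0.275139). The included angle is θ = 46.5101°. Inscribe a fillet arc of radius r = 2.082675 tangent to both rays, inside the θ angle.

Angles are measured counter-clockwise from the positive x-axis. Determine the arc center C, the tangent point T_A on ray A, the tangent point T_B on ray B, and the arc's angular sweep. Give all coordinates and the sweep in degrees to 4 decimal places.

center=(-25.9028,-8.3223) T_A=(-27.7499,-9.2846) T_B=(-25.3298,-6.3201) sweep=133.4899

bisector direction at 320.7747° = (0.774665,-0.632372)
center distance |VC| = r/sin(θ/2) = 2.082675/sin(23.2551°) = 5.274934
C = V + |VC|·bis = (-25.9028,-8.3223)
T_A = V + ((C−V)·d_A)·d_A = V + 4.8464·d_A = (-27.7499,-9.2846)
T_B = V + ((C−V)·d_B)·d_B = V + 4.8464·d_B = (-25.3298,-6.3201)
sweep = 180° − θ = 133.4899°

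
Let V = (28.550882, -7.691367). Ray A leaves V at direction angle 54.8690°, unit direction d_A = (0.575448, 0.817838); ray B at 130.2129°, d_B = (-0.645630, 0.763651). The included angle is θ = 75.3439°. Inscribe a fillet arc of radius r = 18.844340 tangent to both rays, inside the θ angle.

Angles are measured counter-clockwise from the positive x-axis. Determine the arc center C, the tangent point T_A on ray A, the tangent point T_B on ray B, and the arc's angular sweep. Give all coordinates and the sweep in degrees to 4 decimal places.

bisector direction at 92.5410° = (-0.044333,0.999017)
center distance |VC| = r/sin(θ/2) = 18.844340/sin(37.6720°) = 30.834755
C = V + |VC|·bis = (27.1839,23.1131)
T_A = V + ((C−V)·d_A)·d_A = V + 24.4064·d_A = (42.5955,12.2691)
T_B = V + ((C−V)·d_B)·d_B = V + 24.4064·d_B = (12.7934,10.9466)
sweep = 180° − θ = 104.6561°

center=(27.1839,23.1131) T_A=(42.5955,12.2691) T_B=(12.7934,10.9466) sweep=104.6561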